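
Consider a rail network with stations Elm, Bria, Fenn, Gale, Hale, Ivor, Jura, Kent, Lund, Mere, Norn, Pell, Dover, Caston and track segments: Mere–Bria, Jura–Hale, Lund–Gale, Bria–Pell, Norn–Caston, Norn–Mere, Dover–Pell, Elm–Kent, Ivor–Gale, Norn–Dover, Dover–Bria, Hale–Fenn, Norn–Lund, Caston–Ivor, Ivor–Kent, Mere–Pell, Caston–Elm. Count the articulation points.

Removing Hale increases the component count from 2 to 3, so Hale is a cut vertex.
Removing Norn increases the component count from 2 to 3, so Norn is a cut vertex.
By contrast removing Lund leaves 2 components; it is not a cut vertex. No other vertex is a cut vertex either.

2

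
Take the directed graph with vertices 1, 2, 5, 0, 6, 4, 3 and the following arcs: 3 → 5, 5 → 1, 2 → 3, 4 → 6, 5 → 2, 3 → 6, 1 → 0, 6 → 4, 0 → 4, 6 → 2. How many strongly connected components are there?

{0, 1, 2, 3, 4, 5, 6} are all mutually reachable — one SCC of size 7.
That gives 1 strongly connected component.

1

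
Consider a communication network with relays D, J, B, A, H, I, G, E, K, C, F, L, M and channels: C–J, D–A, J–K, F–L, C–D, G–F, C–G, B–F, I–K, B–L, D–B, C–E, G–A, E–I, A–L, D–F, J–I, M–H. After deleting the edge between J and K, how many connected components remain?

2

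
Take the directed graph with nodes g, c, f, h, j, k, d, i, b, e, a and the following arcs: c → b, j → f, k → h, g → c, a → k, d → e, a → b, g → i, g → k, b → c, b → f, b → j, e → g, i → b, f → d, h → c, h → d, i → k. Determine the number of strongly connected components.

2

{b, c, d, e, f, g, h, i, j, k} are all mutually reachable — one SCC of size 10.
{a} is an SCC by itself.
That gives 2 strongly connected components.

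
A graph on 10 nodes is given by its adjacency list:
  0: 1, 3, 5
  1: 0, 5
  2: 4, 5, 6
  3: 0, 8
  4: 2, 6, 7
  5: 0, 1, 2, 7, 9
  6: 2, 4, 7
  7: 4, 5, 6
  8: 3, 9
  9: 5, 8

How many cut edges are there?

0

The edges on the cycle 2-4-6-2 are not bridges since each lies on that cycle.
Every edge lies on some cycle, so there are no bridges.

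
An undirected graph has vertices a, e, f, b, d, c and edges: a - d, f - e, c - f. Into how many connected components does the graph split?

b is isolated — a component by itself.
Starting from a we can reach a, d. That is one component of size 2.
Starting from c we can reach c, e, f. That is one component of size 3.
Total: 3 components.

3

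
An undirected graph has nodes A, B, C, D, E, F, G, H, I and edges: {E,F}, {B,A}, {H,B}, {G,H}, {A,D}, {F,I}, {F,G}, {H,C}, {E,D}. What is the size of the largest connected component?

Starting from A we can reach A, B, C, D, E, F, G, H, I. That is one component of size 9.
The largest has 9 vertices.

9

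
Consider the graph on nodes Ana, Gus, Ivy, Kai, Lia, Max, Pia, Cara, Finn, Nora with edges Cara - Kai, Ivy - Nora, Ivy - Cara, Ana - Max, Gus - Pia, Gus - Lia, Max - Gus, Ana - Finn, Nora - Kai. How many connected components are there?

2

Starting from Ivy we can reach Ivy, Kai, Cara, Nora. That is one component of size 4.
Starting from Ana we can reach Ana, Gus, Lia, Max, Pia, Finn. That is one component of size 6.
Total: 2 components.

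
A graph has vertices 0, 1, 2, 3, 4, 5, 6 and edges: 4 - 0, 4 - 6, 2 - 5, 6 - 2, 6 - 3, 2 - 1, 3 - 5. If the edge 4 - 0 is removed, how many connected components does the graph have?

Before removal there is 1 component.
4 - 0 is a bridge — removing it separates 4's side from 0's side.
After removal: 2 components.

2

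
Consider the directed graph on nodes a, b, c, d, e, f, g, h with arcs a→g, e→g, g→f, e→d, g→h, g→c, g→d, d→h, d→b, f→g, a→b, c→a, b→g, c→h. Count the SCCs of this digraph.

3

{a, b, c, d, f, g} are all mutually reachable — one SCC of size 6.
{h} is an SCC by itself.
{e} is an SCC by itself.
That gives 3 strongly connected components.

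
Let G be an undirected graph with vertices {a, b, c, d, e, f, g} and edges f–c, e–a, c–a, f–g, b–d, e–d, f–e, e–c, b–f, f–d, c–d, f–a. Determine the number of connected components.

1

Starting from a we can reach a, b, c, d, e, f, g. That is one component of size 7.
Total: 1 component.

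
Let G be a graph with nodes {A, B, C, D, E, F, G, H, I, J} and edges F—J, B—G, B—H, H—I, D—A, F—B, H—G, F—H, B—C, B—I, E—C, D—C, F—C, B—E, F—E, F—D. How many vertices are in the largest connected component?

10

Starting from A we can reach A, B, C, D, E, F, G, H, I, J. That is one component of size 10.
The largest has 10 vertices.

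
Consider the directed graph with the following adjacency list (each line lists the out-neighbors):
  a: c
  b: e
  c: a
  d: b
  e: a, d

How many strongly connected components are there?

2

{b, d, e} are all mutually reachable — one SCC of size 3.
{a, c} are all mutually reachable — one SCC of size 2.
That gives 2 strongly connected components.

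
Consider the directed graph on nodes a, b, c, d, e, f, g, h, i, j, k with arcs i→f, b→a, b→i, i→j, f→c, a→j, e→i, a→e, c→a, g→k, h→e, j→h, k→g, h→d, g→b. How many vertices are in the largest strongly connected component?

{a, c, e, f, h, i, j} are all mutually reachable — one SCC of size 7.
{g, k} are all mutually reachable — one SCC of size 2.
{b} is an SCC by itself.
{d} is an SCC by itself.
The largest has 7 vertices.

7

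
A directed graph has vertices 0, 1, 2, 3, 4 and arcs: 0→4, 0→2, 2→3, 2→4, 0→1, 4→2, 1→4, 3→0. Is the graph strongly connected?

From 1 we can reach every vertex (0, 1, 2, 3, 4), and every vertex can reach 1 (0, 1, 2, 3, 4). So the whole graph is one strongly connected component.

Yes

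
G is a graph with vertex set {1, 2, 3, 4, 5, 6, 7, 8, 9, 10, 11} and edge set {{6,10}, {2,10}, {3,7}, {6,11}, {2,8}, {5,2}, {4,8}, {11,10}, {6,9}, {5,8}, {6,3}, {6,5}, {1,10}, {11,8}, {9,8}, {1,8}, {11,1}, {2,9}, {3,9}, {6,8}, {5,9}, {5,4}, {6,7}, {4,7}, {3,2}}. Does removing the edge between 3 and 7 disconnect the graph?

No

After removing 3—7, the path 3-6-7 still connects them, so the edge is not a bridge.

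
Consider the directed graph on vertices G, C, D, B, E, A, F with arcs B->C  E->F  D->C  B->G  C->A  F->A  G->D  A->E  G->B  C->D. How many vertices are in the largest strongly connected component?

3

{A, E, F} are all mutually reachable — one SCC of size 3.
{B, G} are all mutually reachable — one SCC of size 2.
{C, D} are all mutually reachable — one SCC of size 2.
The largest has 3 vertices.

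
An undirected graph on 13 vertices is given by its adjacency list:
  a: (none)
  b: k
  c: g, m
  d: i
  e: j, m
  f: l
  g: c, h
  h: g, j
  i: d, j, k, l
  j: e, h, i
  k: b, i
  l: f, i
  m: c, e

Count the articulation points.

4

Removing i increases the component count from 2 to 5, so i is a cut vertex.
Removing j increases the component count from 2 to 3, so j is a cut vertex.
Removing k increases the component count from 2 to 3, so k is a cut vertex.
Likewise l is a cut vertex.
By contrast removing d leaves 2 components; it is not a cut vertex. No other vertex is a cut vertex either.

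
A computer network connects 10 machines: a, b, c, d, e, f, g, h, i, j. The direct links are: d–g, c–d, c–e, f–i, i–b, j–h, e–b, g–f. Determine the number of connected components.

3

a is isolated — a component by itself.
Starting from h we can reach h, j. That is one component of size 2.
Starting from b we can reach b, c, d, e, f, g, i. That is one component of size 7.
Total: 3 components.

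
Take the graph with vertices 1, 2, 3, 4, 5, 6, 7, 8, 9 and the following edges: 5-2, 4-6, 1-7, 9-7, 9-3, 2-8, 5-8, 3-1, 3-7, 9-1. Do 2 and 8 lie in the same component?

From 2 we can reach 2, 5, 8, which includes 8.

Yes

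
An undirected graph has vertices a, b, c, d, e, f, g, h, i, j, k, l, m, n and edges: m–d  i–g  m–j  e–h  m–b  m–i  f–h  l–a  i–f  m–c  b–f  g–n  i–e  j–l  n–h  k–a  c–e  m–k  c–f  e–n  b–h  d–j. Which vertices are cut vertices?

m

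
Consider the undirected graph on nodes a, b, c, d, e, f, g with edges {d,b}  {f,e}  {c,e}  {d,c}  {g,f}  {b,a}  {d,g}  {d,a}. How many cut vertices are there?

1

Removing d increases the component count from 1 to 2, so d is a cut vertex.
By contrast removing g leaves 1 component; it is not a cut vertex. No other vertex is a cut vertex either.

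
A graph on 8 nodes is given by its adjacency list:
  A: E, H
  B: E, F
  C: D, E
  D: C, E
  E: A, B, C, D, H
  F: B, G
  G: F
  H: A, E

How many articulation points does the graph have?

Removing B increases the component count from 1 to 2, so B is a cut vertex.
Removing E increases the component count from 1 to 3, so E is a cut vertex.
Removing F increases the component count from 1 to 2, so F is a cut vertex.
By contrast removing H leaves 1 component; it is not a cut vertex. No other vertex is a cut vertex either.

3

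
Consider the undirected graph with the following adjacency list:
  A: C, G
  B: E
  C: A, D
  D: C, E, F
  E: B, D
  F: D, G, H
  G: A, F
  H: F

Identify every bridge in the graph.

The edges on the cycle G-F-D-C-A-G are not bridges since each lies on that cycle.
But removing E-B disconnects E from B; removing F-H disconnects F from H; removing D-E disconnects D from E — these are bridges.

B-E, D-E, F-H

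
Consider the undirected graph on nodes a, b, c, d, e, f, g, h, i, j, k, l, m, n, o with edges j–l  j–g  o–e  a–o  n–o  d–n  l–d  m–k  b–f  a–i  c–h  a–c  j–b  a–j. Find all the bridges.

The edges on the cycle a-j-l-d-n-o-a are not bridges since each lies on that cycle.
But removing j–g disconnects j from g; removing b–f disconnects b from f; removing h–c disconnects h from c; removing m–k disconnects m from k — these are bridges.
In total 8 edges are bridges.

a-c, a-i, b-f, b-j, c-h, e-o, g-j, k-m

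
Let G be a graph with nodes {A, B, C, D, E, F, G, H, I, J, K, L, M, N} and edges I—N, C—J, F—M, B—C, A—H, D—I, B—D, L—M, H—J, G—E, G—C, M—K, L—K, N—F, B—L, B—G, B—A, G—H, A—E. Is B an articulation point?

Yes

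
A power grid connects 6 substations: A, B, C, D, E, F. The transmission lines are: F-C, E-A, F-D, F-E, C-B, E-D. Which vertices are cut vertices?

Removing C increases the component count from 1 to 2, so C is a cut vertex.
Removing E increases the component count from 1 to 2, so E is a cut vertex.
Removing F increases the component count from 1 to 2, so F is a cut vertex.
By contrast removing D leaves 1 component; it is not a cut vertex. No other vertex is a cut vertex either.

C, E, F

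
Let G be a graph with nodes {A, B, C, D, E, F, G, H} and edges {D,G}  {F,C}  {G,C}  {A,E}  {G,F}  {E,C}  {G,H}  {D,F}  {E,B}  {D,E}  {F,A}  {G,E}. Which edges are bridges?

B-E, G-H

The edges on the cycle D-G-E-D are not bridges since each lies on that cycle.
But removing G—H disconnects G from H; removing B—E disconnects B from E — these are bridges.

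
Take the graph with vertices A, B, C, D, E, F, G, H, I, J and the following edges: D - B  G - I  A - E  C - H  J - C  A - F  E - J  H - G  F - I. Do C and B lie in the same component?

No

The component containing C is {A, C, E, F, G, H, I, J}, and B is not in it.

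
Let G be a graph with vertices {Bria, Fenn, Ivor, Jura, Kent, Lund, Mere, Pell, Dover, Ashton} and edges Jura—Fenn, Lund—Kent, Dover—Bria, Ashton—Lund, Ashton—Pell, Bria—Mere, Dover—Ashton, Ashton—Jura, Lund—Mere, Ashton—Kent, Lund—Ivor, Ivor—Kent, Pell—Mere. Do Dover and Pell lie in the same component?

Yes

From Dover we can reach Bria, Fenn, Ivor, Jura, Kent, Lund, Mere, Pell, Dover, Ashton, which includes Pell.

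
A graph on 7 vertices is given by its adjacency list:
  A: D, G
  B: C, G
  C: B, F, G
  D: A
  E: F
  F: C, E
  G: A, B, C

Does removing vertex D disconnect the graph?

Deleting D leaves 1 component (was 1), so D is not a cut vertex.

No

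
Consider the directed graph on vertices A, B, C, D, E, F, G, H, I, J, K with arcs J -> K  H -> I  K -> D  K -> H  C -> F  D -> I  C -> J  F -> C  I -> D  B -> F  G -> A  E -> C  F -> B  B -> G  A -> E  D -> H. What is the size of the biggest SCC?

{A, B, C, E, F, G} are all mutually reachable — one SCC of size 6.
{D, H, I} are all mutually reachable — one SCC of size 3.
{J} is an SCC by itself.
{K} is an SCC by itself.
The largest has 6 vertices.

6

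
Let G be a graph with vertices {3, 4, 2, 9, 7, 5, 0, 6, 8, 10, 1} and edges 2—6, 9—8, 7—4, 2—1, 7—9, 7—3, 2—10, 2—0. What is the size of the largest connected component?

5

5 is isolated — a component by itself.
Starting from 3 we can reach 3, 4, 7, 8, 9. That is one component of size 5.
Starting from 0 we can reach 0, 1, 2, 6, 10. That is one component of size 5.
The largest has 5 vertices.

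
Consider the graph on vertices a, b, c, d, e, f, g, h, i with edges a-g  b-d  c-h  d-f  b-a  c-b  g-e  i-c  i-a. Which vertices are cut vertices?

a, b, c, d, g

Removing a increases the component count from 1 to 2, so a is a cut vertex.
Removing b increases the component count from 1 to 2, so b is a cut vertex.
Removing c increases the component count from 1 to 2, so c is a cut vertex.
Likewise d, g are cut vertices.
By contrast removing i leaves 1 component; it is not a cut vertex. No other vertex is a cut vertex either.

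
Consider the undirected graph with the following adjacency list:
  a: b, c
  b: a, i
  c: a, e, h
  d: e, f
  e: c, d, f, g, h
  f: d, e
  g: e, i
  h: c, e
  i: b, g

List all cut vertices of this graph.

e

Removing e increases the component count from 1 to 2, so e is a cut vertex.
By contrast removing c leaves 1 component; it is not a cut vertex. No other vertex is a cut vertex either.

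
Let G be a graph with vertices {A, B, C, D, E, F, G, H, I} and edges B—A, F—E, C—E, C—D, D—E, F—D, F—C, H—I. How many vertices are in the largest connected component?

G is isolated — a component by itself.
Starting from H we can reach H, I. That is one component of size 2.
Starting from A we can reach A, B. That is one component of size 2.
Starting from C we can reach C, D, E, F. That is one component of size 4.
The largest has 4 vertices.

4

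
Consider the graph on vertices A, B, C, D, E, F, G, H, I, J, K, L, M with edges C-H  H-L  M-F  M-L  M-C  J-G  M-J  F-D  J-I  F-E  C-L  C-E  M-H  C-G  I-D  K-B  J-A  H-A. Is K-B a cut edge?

Yes

Removing K-B leaves no path between K and B: the component count goes from 2 to 3. So it is a bridge.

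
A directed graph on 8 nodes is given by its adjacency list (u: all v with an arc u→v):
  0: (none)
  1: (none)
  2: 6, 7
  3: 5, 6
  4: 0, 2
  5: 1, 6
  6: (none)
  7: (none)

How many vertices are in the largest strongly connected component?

{1} is an SCC by itself.
{3} is an SCC by itself.
{5} is an SCC by itself.
{7} is an SCC by itself.
{6} is an SCC by itself.
(and 3 more singleton SCCs)
The largest has 1 vertex.

1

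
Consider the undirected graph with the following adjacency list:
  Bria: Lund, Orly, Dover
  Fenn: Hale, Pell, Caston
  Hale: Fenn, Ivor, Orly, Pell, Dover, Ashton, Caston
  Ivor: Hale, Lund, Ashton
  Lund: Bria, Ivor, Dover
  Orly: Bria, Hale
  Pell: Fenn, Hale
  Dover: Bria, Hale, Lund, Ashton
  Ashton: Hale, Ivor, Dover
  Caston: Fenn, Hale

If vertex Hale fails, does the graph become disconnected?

Deleting Hale raises the number of components from 1 to 2, so Hale is a cut vertex.

Yes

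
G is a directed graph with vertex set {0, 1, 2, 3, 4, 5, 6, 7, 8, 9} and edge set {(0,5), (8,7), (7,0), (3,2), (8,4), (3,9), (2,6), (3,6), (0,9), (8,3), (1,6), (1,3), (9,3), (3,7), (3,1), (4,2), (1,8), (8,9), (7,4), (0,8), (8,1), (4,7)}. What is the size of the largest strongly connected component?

7

{0, 1, 3, 4, 7, 8, 9} are all mutually reachable — one SCC of size 7.
{5} is an SCC by itself.
{6} is an SCC by itself.
{2} is an SCC by itself.
The largest has 7 vertices.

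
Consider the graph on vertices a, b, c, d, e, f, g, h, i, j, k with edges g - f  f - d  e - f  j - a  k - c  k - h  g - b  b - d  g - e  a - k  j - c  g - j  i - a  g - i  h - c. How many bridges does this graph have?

The edges on the cycle k-h-c-k are not bridges since each lies on that cycle.
Every edge lies on some cycle, so there are no bridges.

0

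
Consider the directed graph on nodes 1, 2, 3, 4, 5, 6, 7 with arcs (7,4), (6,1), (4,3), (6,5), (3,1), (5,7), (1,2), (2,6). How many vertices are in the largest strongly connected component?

{1, 2, 3, 4, 5, 6, 7} are all mutually reachable — one SCC of size 7.
The largest has 7 vertices.

7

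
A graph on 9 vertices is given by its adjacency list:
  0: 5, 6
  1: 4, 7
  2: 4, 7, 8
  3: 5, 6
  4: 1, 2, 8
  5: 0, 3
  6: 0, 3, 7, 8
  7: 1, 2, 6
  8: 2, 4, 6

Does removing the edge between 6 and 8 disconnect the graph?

After removing 6-8, the path 6-7-2-8 still connects them, so the edge is not a bridge.

No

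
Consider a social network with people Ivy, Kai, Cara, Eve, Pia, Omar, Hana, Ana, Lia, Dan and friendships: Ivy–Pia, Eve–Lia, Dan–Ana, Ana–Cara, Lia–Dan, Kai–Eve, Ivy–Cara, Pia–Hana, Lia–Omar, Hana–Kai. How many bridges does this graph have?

1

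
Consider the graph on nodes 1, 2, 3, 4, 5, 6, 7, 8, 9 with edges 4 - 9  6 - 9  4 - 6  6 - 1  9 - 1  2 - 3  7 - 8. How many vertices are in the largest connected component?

4

5 is isolated — a component by itself.
Starting from 7 we can reach 7, 8. That is one component of size 2.
Starting from 2 we can reach 2, 3. That is one component of size 2.
Starting from 1 we can reach 1, 4, 6, 9. That is one component of size 4.
The largest has 4 vertices.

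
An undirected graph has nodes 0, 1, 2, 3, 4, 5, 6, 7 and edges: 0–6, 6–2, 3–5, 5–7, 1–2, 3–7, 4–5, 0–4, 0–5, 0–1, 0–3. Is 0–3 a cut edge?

No

After removing 0–3, the path 0-5-3 still connects them, so the edge is not a bridge.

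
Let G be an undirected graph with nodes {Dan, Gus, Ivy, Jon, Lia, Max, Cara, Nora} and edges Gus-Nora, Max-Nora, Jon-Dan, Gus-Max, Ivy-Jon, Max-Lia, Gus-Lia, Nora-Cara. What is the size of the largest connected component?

5

Starting from Dan we can reach Dan, Ivy, Jon. That is one component of size 3.
Starting from Gus we can reach Gus, Lia, Max, Cara, Nora. That is one component of size 5.
The largest has 5 vertices.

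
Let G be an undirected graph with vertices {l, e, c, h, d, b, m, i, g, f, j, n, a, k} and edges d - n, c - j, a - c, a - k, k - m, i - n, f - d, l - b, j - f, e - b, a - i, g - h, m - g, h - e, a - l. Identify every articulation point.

a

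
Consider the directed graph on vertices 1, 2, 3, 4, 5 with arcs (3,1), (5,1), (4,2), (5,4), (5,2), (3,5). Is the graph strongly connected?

There is no directed path from 1 to 3, so the graph is not strongly connected.

No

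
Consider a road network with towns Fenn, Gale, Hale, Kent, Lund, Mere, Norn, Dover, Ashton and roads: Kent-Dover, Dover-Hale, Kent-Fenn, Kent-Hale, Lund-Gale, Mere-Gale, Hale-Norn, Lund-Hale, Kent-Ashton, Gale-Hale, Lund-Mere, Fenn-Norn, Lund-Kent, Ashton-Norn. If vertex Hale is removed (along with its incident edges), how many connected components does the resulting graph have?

1

With Hale gone, the remaining components are: {Fenn, Gale, Kent, Lund, Mere, Norn, Dover, Ashton}.
That is 1 component.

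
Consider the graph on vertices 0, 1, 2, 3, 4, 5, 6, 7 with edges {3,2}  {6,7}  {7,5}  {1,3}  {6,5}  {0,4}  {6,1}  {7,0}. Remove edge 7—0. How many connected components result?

2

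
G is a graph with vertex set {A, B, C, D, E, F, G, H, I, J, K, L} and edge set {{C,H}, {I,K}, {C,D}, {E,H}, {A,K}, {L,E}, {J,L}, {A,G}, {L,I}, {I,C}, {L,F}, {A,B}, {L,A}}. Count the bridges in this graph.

5

The edges on the cycle L-E-H-C-I-L are not bridges since each lies on that cycle.
But removing L–F disconnects L from F; removing J–L disconnects J from L; removing D–C disconnects D from C; removing G–A disconnects G from A — these are bridges.
In total 5 edges are bridges.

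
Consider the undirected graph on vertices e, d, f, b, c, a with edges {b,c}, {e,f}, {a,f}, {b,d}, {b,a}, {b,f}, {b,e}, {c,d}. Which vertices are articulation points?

b

Removing b increases the component count from 1 to 2, so b is a cut vertex.
By contrast removing c leaves 1 component; it is not a cut vertex. No other vertex is a cut vertex either.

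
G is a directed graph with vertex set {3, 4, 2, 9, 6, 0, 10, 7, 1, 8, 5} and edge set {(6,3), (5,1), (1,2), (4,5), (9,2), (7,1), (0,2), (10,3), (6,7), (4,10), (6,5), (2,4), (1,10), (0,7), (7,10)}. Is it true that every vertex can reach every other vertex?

There is no directed path from 7 to 6, so the graph is not strongly connected.

No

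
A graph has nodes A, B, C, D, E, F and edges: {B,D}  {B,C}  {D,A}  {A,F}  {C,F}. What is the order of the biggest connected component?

5

E is isolated — a component by itself.
Starting from A we can reach A, B, C, D, F. That is one component of size 5.
The largest has 5 vertices.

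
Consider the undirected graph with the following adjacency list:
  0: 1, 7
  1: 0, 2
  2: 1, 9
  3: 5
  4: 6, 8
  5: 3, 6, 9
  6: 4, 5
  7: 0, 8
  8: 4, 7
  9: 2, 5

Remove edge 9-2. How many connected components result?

1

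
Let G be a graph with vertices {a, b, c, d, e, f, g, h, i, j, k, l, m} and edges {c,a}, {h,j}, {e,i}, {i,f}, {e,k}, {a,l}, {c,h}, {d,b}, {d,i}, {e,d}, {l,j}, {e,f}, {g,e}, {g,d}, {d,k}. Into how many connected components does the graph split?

3

m is isolated — a component by itself.
Starting from a we can reach a, c, h, j, l. That is one component of size 5.
Starting from b we can reach b, d, e, f, g, i, k. That is one component of size 7.
Total: 3 components.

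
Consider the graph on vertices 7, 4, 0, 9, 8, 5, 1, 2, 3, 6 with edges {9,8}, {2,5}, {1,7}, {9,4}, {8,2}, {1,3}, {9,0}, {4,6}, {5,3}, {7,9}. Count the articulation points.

Removing 4 increases the component count from 1 to 2, so 4 is a cut vertex.
Removing 9 increases the component count from 1 to 3, so 9 is a cut vertex.
By contrast removing 3 leaves 1 component; it is not a cut vertex. No other vertex is a cut vertex either.

2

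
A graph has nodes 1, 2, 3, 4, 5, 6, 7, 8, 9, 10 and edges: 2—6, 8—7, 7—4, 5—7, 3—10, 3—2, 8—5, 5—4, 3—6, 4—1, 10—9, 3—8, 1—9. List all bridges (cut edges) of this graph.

none

The edges on the cycle 3-2-6-3 are not bridges since each lies on that cycle.
Every edge lies on some cycle, so there are no bridges.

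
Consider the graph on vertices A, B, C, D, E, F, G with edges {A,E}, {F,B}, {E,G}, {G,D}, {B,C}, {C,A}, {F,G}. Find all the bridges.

The edges on the cycle F-B-C-A-E-G-F are not bridges since each lies on that cycle.
But removing G - D disconnects G from D — this is a bridge.

D-G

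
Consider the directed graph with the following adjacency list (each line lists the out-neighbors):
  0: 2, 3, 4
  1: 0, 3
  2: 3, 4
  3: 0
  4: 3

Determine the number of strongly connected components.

{0, 2, 3, 4} are all mutually reachable — one SCC of size 4.
{1} is an SCC by itself.
That gives 2 strongly connected components.

2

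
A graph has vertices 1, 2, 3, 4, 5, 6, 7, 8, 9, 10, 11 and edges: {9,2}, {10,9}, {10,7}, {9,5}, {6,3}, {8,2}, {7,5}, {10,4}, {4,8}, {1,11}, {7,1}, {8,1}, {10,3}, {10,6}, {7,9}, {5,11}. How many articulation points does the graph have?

1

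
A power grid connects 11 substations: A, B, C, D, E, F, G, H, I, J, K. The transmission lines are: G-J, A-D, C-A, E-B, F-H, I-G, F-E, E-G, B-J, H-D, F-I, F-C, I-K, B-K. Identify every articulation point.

F

Removing F increases the component count from 1 to 2, so F is a cut vertex.
By contrast removing I leaves 1 component; it is not a cut vertex. No other vertex is a cut vertex either.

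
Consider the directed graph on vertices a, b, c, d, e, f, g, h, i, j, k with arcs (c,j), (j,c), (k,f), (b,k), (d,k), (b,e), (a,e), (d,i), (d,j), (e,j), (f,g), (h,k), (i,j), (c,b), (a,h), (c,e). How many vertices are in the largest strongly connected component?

4

{b, c, e, j} are all mutually reachable — one SCC of size 4.
{k} is an SCC by itself.
{h} is an SCC by itself.
{i} is an SCC by itself.
{f} is an SCC by itself.
(and 3 more singleton SCCs)
The largest has 4 vertices.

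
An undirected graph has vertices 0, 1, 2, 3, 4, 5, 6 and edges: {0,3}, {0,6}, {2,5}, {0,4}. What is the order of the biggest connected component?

4

1 is isolated — a component by itself.
Starting from 2 we can reach 2, 5. That is one component of size 2.
Starting from 0 we can reach 0, 3, 4, 6. That is one component of size 4.
The largest has 4 vertices.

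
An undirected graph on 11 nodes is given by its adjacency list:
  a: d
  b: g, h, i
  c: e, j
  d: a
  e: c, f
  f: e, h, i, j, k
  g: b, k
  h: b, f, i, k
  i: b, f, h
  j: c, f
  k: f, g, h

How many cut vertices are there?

1

Removing f increases the component count from 2 to 3, so f is a cut vertex.
By contrast removing k leaves 2 components; it is not a cut vertex. No other vertex is a cut vertex either.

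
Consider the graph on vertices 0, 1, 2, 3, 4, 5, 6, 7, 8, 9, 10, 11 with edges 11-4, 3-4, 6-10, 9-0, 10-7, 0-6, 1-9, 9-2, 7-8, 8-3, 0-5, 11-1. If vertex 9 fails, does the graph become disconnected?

Deleting 9 raises the number of components from 1 to 2, so 9 is a cut vertex.

Yes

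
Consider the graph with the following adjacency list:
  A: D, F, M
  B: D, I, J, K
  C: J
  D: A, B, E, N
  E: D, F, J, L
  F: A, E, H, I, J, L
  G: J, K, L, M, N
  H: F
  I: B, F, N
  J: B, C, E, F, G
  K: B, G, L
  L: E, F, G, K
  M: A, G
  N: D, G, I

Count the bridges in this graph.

2

The edges on the cycle F-J-E-F are not bridges since each lies on that cycle.
But removing H-F disconnects H from F; removing J-C disconnects J from C — these are bridges.
That makes 2 bridges.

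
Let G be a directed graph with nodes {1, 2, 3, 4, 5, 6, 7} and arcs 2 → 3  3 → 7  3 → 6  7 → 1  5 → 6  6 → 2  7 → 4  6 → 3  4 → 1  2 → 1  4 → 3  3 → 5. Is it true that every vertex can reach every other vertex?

No

There is no directed path from 1 to 4, so the graph is not strongly connected.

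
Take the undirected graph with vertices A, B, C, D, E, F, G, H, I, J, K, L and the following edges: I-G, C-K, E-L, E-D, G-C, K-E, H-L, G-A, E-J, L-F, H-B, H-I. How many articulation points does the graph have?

4

Removing E increases the component count from 1 to 3, so E is a cut vertex.
Removing G increases the component count from 1 to 2, so G is a cut vertex.
Removing H increases the component count from 1 to 2, so H is a cut vertex.
Likewise L is a cut vertex.
By contrast removing C leaves 1 component; it is not a cut vertex. No other vertex is a cut vertex either.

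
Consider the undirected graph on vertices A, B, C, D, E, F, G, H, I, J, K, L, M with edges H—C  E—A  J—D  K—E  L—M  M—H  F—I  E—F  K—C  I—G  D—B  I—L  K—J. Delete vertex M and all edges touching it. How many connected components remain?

1

With M gone, the remaining components are: {A, B, C, D, E, F, G, H, I, J, K, L}.
That is 1 component.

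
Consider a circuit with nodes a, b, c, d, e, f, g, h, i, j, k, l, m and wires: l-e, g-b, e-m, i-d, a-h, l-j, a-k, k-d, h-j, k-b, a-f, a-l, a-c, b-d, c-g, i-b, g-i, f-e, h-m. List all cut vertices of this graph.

a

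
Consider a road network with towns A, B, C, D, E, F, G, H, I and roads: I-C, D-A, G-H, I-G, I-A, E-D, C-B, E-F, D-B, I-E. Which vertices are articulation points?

E, G, I

Removing E increases the component count from 1 to 2, so E is a cut vertex.
Removing G increases the component count from 1 to 2, so G is a cut vertex.
Removing I increases the component count from 1 to 2, so I is a cut vertex.
By contrast removing A leaves 1 component; it is not a cut vertex. No other vertex is a cut vertex either.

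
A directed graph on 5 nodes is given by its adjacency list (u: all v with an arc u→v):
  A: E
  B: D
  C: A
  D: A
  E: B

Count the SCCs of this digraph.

{A, B, D, E} are all mutually reachable — one SCC of size 4.
{C} is an SCC by itself.
That gives 2 strongly connected components.

2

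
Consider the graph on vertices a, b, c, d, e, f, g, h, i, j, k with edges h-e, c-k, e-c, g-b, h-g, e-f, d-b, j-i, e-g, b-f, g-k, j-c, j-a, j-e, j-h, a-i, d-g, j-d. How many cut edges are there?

0

The edges on the cycle j-a-i-j are not bridges since each lies on that cycle.
Every edge lies on some cycle, so there are no bridges.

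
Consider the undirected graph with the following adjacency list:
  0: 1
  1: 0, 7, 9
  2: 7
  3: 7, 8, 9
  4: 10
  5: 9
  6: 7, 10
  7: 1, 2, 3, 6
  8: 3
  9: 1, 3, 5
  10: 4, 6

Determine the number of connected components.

Starting from 0 we can reach 0, 1, 2, 3, 4, 5, 6, 7, 8, 9, 10. That is one component of size 11.
Total: 1 component.

1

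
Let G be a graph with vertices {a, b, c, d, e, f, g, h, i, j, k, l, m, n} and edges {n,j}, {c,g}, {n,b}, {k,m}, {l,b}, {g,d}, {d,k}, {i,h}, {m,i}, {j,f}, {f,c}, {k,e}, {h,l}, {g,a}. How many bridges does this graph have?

The edges on the cycle n-j-f-c-g-d-k-m-i-h-l-b-n are not bridges since each lies on that cycle.
But removing e—k disconnects e from k; removing g—a disconnects g from a — these are bridges.
That makes 2 bridges.

2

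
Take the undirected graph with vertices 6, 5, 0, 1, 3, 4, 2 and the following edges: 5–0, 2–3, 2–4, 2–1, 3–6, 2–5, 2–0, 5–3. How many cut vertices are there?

2

Removing 2 increases the component count from 1 to 3, so 2 is a cut vertex.
Removing 3 increases the component count from 1 to 2, so 3 is a cut vertex.
By contrast removing 4 leaves 1 component; it is not a cut vertex. No other vertex is a cut vertex either.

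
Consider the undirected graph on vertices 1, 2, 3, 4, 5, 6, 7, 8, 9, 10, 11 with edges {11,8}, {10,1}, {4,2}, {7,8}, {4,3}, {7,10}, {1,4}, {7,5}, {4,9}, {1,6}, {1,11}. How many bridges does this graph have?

The edges on the cycle 7-10-1-11-8-7 are not bridges since each lies on that cycle.
But removing 3-4 disconnects 3 from 4; removing 1-4 disconnects 1 from 4; removing 4-2 disconnects 4 from 2; removing 9-4 disconnects 9 from 4 — these are bridges.
In total 6 edges are bridges.

6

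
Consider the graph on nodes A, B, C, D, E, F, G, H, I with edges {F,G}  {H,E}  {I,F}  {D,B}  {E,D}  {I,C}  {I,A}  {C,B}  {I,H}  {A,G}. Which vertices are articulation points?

Removing I increases the component count from 1 to 2, so I is a cut vertex.
By contrast removing A leaves 1 component; it is not a cut vertex. No other vertex is a cut vertex either.

I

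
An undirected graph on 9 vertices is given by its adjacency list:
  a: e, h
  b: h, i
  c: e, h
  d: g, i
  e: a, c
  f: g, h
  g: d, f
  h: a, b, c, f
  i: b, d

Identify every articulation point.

Removing h increases the component count from 1 to 2, so h is a cut vertex.
By contrast removing b leaves 1 component; it is not a cut vertex. No other vertex is a cut vertex either.

h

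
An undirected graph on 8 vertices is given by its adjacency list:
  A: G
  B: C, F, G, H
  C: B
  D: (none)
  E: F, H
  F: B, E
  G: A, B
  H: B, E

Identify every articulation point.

Removing B increases the component count from 2 to 4, so B is a cut vertex.
Removing G increases the component count from 2 to 3, so G is a cut vertex.
By contrast removing F leaves 2 components; it is not a cut vertex. No other vertex is a cut vertex either.

B, G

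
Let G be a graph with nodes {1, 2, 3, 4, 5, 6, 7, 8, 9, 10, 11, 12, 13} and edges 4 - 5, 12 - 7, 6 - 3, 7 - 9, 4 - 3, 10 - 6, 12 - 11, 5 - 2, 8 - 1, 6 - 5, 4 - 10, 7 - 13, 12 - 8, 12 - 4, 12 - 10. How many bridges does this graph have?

7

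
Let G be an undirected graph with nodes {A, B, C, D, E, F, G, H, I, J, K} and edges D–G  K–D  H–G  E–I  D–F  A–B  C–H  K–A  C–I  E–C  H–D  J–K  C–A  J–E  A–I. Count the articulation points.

2

Removing A increases the component count from 1 to 2, so A is a cut vertex.
Removing D increases the component count from 1 to 2, so D is a cut vertex.
By contrast removing B leaves 1 component; it is not a cut vertex. No other vertex is a cut vertex either.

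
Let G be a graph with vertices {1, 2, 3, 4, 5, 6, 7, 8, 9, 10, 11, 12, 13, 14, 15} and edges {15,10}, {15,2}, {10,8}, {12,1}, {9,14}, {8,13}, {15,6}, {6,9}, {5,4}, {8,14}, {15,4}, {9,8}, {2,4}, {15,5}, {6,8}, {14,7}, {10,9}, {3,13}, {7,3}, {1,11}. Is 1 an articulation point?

Yes

Deleting 1 raises the number of components from 2 to 3, so 1 is a cut vertex.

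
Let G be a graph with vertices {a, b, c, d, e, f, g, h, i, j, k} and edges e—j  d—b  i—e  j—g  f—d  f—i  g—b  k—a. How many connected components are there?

4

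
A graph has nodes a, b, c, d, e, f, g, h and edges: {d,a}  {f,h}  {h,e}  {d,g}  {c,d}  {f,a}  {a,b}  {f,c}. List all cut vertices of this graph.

a, d, f, h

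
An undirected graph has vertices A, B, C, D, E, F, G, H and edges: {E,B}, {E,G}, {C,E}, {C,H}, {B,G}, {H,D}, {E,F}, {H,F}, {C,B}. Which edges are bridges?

The edges on the cycle E-B-G-E are not bridges since each lies on that cycle.
But removing D - H disconnects D from H — this is a bridge.

D-H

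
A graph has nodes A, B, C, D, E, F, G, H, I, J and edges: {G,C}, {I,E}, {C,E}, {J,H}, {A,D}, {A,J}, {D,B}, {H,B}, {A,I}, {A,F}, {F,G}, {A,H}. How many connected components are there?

1

Starting from A we can reach A, B, C, D, E, F, G, H, I, J. That is one component of size 10.
Total: 1 component.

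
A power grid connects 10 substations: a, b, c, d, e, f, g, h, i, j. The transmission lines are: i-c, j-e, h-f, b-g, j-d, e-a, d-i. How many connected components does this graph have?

Starting from f we can reach f, h. That is one component of size 2.
Starting from b we can reach b, g. That is one component of size 2.
Starting from a we can reach a, c, d, e, i, j. That is one component of size 6.
Total: 3 components.

3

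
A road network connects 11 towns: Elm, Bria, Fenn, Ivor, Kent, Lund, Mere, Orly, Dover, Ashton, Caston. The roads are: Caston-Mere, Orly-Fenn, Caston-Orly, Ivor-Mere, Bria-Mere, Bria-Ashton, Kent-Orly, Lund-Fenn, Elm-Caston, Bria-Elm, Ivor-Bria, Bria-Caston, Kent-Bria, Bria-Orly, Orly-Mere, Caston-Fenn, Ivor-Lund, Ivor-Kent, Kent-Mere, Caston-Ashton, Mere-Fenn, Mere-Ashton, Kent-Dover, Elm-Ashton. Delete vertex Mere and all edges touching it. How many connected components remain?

With Mere gone, the remaining components are: {Elm, Bria, Fenn, Ivor, Kent, Lund, Orly, Dover, Ashton, Caston}.
That is 1 component.

1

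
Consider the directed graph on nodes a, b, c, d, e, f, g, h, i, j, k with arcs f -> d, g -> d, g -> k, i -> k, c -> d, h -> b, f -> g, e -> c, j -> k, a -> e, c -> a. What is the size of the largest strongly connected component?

3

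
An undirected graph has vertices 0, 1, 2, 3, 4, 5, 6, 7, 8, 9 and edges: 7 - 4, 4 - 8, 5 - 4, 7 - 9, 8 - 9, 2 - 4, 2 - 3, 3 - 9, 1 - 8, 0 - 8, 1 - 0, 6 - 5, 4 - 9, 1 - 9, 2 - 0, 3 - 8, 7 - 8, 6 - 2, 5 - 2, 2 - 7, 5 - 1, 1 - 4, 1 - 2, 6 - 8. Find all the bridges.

The edges on the cycle 5-1-0-8-9-4-5 are not bridges since each lies on that cycle.
Every edge lies on some cycle, so there are no bridges.

none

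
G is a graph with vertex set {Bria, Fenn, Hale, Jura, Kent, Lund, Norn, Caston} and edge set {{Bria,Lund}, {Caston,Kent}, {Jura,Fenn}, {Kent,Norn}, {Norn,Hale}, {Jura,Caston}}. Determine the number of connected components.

2

Starting from Bria we can reach Bria, Lund. That is one component of size 2.
Starting from Fenn we can reach Fenn, Hale, Jura, Kent, Norn, Caston. That is one component of size 6.
Total: 2 components.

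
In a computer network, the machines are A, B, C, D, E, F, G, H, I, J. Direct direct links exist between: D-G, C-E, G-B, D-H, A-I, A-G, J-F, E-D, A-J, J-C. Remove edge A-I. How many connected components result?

Before removal there is 1 component.
A-I is a bridge — removing it separates A's side from I's side.
After removal: 2 components.

2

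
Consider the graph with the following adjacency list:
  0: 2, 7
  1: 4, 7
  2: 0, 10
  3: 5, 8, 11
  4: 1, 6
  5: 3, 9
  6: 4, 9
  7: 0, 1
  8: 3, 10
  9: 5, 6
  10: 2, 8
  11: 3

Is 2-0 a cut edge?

No

After removing 2-0, the path 2-10-8-3-5-9-6-4-1-7-0 still connects them, so the edge is not a bridge.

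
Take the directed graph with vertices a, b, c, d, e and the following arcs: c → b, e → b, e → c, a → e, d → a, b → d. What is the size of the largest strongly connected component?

{a, b, c, d, e} are all mutually reachable — one SCC of size 5.
The largest has 5 vertices.

5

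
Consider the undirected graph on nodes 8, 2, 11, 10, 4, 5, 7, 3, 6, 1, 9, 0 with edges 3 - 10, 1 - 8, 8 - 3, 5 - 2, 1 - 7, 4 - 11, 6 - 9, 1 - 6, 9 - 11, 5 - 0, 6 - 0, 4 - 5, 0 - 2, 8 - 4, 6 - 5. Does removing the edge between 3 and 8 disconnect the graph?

Yes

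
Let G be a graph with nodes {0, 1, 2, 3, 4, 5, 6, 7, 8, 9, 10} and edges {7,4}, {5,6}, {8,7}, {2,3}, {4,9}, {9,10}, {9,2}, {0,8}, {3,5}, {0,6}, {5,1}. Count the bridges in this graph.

2

The edges on the cycle 0-8-7-4-9-2-3-5-6-0 are not bridges since each lies on that cycle.
But removing 10–9 disconnects 10 from 9; removing 1–5 disconnects 1 from 5 — these are bridges.
That makes 2 bridges.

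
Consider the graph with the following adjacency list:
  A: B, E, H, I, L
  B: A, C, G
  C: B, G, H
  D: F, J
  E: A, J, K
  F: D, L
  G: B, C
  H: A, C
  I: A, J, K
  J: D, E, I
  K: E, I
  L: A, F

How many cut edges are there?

0

The edges on the cycle A-L-F-D-J-I-A are not bridges since each lies on that cycle.
Every edge lies on some cycle, so there are no bridges.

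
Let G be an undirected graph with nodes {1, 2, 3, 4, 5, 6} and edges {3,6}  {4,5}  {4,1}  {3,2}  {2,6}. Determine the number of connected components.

2

Starting from 2 we can reach 2, 3, 6. That is one component of size 3.
Starting from 1 we can reach 1, 4, 5. That is one component of size 3.
Total: 2 components.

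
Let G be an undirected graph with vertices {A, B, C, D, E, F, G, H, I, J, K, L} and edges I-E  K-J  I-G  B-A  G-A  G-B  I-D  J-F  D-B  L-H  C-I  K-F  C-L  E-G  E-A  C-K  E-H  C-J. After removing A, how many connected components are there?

1

With A gone, the remaining components are: {B, C, D, E, F, G, H, I, J, K, L}.
That is 1 component.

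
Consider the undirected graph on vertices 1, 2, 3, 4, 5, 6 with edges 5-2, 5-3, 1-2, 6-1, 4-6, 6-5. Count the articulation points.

2

Removing 5 increases the component count from 1 to 2, so 5 is a cut vertex.
Removing 6 increases the component count from 1 to 2, so 6 is a cut vertex.
By contrast removing 4 leaves 1 component; it is not a cut vertex. No other vertex is a cut vertex either.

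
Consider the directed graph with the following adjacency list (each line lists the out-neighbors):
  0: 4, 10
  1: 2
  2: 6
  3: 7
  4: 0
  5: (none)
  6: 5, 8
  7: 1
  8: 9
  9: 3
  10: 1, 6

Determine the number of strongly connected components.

{1, 2, 3, 6, 7, 8, 9} are all mutually reachable — one SCC of size 7.
{0, 4} are all mutually reachable — one SCC of size 2.
{5} is an SCC by itself.
{10} is an SCC by itself.
That gives 4 strongly connected components.

4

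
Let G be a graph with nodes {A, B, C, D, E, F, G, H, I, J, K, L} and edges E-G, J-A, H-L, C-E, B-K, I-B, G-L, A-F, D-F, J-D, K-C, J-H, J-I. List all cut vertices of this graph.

J

Removing J increases the component count from 1 to 2, so J is a cut vertex.
By contrast removing D leaves 1 component; it is not a cut vertex. No other vertex is a cut vertex either.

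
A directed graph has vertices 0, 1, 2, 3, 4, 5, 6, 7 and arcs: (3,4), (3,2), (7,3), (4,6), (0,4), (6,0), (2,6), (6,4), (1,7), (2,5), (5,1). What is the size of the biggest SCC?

{1, 2, 3, 5, 7} are all mutually reachable — one SCC of size 5.
{0, 4, 6} are all mutually reachable — one SCC of size 3.
The largest has 5 vertices.

5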